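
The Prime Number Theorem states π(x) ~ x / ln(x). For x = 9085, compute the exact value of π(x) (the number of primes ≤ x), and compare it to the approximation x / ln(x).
π(9085) = 1127;  x/ln(x) ≈ 996.78;  relative error ≈ 11.55%.

Directly count primes up to 9085: π(9085) = 1127. The PNT approximation gives 9085/ln(9085) ≈ 9085/9.11438 ≈ 996.78. Relative error (π(x) − x/ln(x)) / π(x) ≈ 11.55%; the approximation is known to undercount slightly (Li(x) is a better estimate).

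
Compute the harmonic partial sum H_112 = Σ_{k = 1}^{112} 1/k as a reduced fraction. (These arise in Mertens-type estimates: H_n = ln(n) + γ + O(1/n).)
H_112 = 815184434573383335650686014939192934428778620497/153803387341307877636928566091115101174034840640

Direct summation: H_112 = 1 + 1/2 + ... + 1/112. The least common denominator is lcm(1, ..., 112) = 8459186303771933270031071135011330564571916235200; over this denominator the numerator is 8459186303771933270031071135011330564571916235200 + 4229593151885966635015535567505665282285958117600 + 2819728767923977756677023711670443521523972078400 + 2114796575942983317507767783752832641142979058800 + 1691837260754386654006214227002266112914383247040 + 1409864383961988878338511855835221760761986039200 + 1208455186253133324290153019287332937795988033600 + 1057398287971491658753883891876416320571489529400 + 939909589307992585559007903890147840507990692800 + 845918630377193327003107113501133056457191623520 + 769016936706539388184642830455575505870174203200 + 704932191980994439169255927917610880380993019600 + 650706638751687174617774702693179274197839710400 + 604227593126566662145076509643666468897994016800 + 563945753584795551335404742334088704304794415680 + 528699143985745829376941945938208160285744764700 + 497599194339525486472415949118313562621877425600 + 469954794653996292779503951945073920253995346400 + 445220331777470172106898480790070029714311380800 + 422959315188596663501553556750566528228595811760 + 402818395417711108096717673095777645931996011200 + 384508468353269694092321415227787752935087101600 + 367790708859649272610046571087449154981387662400 + 352466095990497219584627963958805440190496509800 + 338367452150877330801242845400453222582876649408 + 325353319375843587308887351346589637098919855200 + 313303196435997528519669301296715946835996897600 + 302113796563283331072538254821833234448997008400 + 291696079440411492070036935690045881536962628800 + 281972876792397775667702371167044352152397207840 + 272876977541030105484873262419720340792642459200 + 264349571992872914688470972969104080142872382350 + 256338978902179796061547610151858501956724734400 + 248799597169762743236207974559156781310938712800 + 241691037250626664858030603857466587559197606720 + 234977397326998146389751975972536960126997673200 + 228626656858700899190028949594900826069511249600 + 222610165888735086053449240395035014857155690400 + 216902212917229058205924900897726424732613236800 + 211479657594298331750776778375283264114297905880 + 206321617165169104147099295975886111331022347200 + 201409197708855554048358836547888822965998005600 + 196725262878417052791420258953751873594695726400 + 192254234176634847046160707613893876467543550800 + 187981917861598517111801580778029568101598138560 + 183895354429824636305023285543724577490693831200 + 179982687314296452553852577340666607756849281600 + 176233047995248609792313981979402720095248254900 + 172636455179019046327164717041047562542284004800 + 169183726075438665400621422700226611291438324704 + 165866398113175162157471983039437854207292475200 + 162676659687921793654443675673294818549459927600 + 159607288750413835283605115754930765369281438400 + 156651598217998764259834650648357973417998448800 + 153803387341307877636928566091115101174034840640 + 151056898281641665536269127410916617224498504200 + 148406777259156724035632826930023343238103793600 + 145848039720205746035018467845022940768481314400 + 143376039046981919831035103983242890924947732800 + 140986438396198887833851185583522176076198603920 + 138675185307736610984115920246087386304457643200 + 136438488770515052742436631209860170396321229600 + 134272798472570369365572557698592548643998670400 + 132174785996436457344235486484552040071436191175 + 130141327750337434923554940538635854839567942080 + 128169489451089898030773805075929250978362367200 + 126256511996596018955687628880766127829431585600 + 124399798584881371618103987279578390655469356400 + 122596902953216424203348857029149718327129220800 + 120845518625313332429015301928733293779598803360 + 119143469067210327746916494859314514993970651200 + 117488698663499073194875987986268480063498836600 + 115879264435231962603165358013853843350300222400 + 114313328429350449595014474797450413034755624800 + 112789150716959110267080948466817740860958883136 + 111305082944367543026724620197517507428577845200 + 109859562386648484026377547207939357981453457600 + 108451106458614529102962450448863212366306618400 + 107078307642682699620646470063434564108505268800 + 105739828797149165875388389187641632057148952940 + 104434398811999176173223100432238648945332299200 + 103160808582584552073549647987943055665511173600 + 101917907274360641807603266686883500777974894400 + 100704598854427777024179418273944411482999002800 + 99519838867905097294483189823662712524375485120 + 98362631439208526395710129476875936797347863200 + 97232026480137164023345645230015293845654209600 + 96127117088317423523080353806946938233771775400 + 95047037121032958090236754325970006343504676800 + 93990958930799258555900790389014784050799069280 + 92958091250241024945396386099025610599691387200 + 91947677214912318152511642771862288745346915600 + 90958992513676701828291087473240113597547486400 + 89991343657148226276926288670333303878424640800 + 89044066355494034421379696158014005942862276160 + 88116523997624304896156990989701360047624127450 + 87208106224452920309598671494962170768782641600 + 86318227589509523163582358520523781271142002400 + 85446326300726598687182536717286167318908244800 + 84591863037719332700310711350113305645719162352 + 83754319839326071980505654802092381827444715200 + 82933199056587581078735991519718927103646237600 + 82128022366717798738165739174867287034678798400 + 81338329843960896827221837836647409274729963800 + 80563679083542221619343534619155529186399202240 + 79803644375206917641802557877465382684640719200 + 79057815923102180093748328364591874435251553600 + 78325799108999382129917325324178986708999224400 + 77607213796072782293863037935883766647448772800 + 76901693670653938818464283045557550587017420320 + 76208885619566966396676316531633608689837083200 + 75528449140820832768134563705458308612249252100 = 44835143901536083460787730821655611393582824127335, so H_112 = 44835143901536083460787730821655611393582824127335/8459186303771933270031071135011330564571916235200; reducing by gcd(44835143901536083460787730821655611393582824127335, 8459186303771933270031071135011330564571916235200) = 55 gives 815184434573383335650686014939192934428778620497/153803387341307877636928566091115101174034840640 ≈ 5.30017. (The PNT-adjacent estimate ln(112) + γ ≈ 5.29571 matches within O(1/n).)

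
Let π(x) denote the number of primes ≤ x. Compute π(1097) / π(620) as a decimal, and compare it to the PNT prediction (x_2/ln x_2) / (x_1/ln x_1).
π(1097)/π(620) = 184/114 ≈ 1.6140;  PNT prediction ≈ 1.6251.

π(620) = 114 and π(1097) = 184, so π(1097)/π(620) ≈ 1.6140. The PNT-predicted ratio is (1097/ln(1097)) / (620/ln(620)) ≈ 1.6251. The two agree to within a few percent, as expected.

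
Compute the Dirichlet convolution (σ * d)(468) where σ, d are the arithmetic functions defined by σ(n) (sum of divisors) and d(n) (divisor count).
(σ * d)(468) = 6144

Divisors of 468: [1, 2, 3, 4, 6, 9, 12, 13, 18, 26, 36, 39, 52, 78, 117, 156, 234, 468]. For each d | 468:
  d = 1: σ(1) · d(468/1) = 1 · 18 = 18
  d = 2: σ(2) · d(468/2) = 3 · 12 = 36
  d = 3: σ(3) · d(468/3) = 4 · 12 = 48
  d = 4: σ(4) · d(468/4) = 7 · 6 = 42
  d = 6: σ(6) · d(468/6) = 12 · 8 = 96
  d = 9: σ(9) · d(468/9) = 13 · 6 = 78
  d = 12: σ(12) · d(468/12) = 28 · 4 = 112
  d = 13: σ(13) · d(468/13) = 14 · 9 = 126
  d = 18: σ(18) · d(468/18) = 39 · 4 = 156
  d = 26: σ(26) · d(468/26) = 42 · 6 = 252
  d = 36: σ(36) · d(468/36) = 91 · 2 = 182
  d = 39: σ(39) · d(468/39) = 56 · 6 = 336
  d = 52: σ(52) · d(468/52) = 98 · 3 = 294
  d = 78: σ(78) · d(468/78) = 168 · 4 = 672
  d = 117: σ(117) · d(468/117) = 182 · 3 = 546
  d = 156: σ(156) · d(468/156) = 392 · 2 = 784
  d = 234: σ(234) · d(468/234) = 546 · 2 = 1092
  d = 468: σ(468) · d(468/468) = 1274 · 1 = 1274
Summing: (σ * d)(468) = 18 + 36 + 48 + 42 + 96 + 78 + 112 + 126 + 156 + 252 + 182 + 336 + 294 + 672 + 546 + 784 + 1092 + 1274 = 6144.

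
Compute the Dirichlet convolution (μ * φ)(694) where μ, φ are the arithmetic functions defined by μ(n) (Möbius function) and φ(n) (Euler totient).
(μ * φ)(694) = 0

Divisors of 694: [1, 2, 347, 694]. For each d | 694:
  d = 1: μ(1) · φ(694/1) = 1 · 346 = 346
  d = 2: μ(2) · φ(694/2) = -1 · 346 = -346
  d = 347: μ(347) · φ(694/347) = -1 · 1 = -1
  d = 694: μ(694) · φ(694/694) = 1 · 1 = 1
Summing: (μ * φ)(694) = 346 + -346 + -1 + 1 = 0.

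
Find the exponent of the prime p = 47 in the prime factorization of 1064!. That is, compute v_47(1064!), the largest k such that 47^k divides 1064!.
v_47(1064!) = 22

Legendre's formula: v_p(n!) = Σ_{k ≥ 1} ⌊n / p^k⌋. For p = 47, n = 1064, the terms are:
  ⌊1064/47^1⌋ = ⌊1064/47⌋ = 22
(the next term ⌊1064/47^2⌋ = 0, terminating the sum). Summing: v_47(1064!) = 22 = 22.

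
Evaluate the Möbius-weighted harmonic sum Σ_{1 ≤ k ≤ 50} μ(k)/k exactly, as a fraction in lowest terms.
Σ μ(k)/k = -12611493192339623/614889782588491410

Values of μ(k) for 1 ≤ k ≤ 50: μ(1) = 1, μ(2) = -1, μ(3) = -1, μ(5) = -1, μ(6) = 1, μ(7) = -1, μ(10) = 1, μ(11) = -1, μ(13) = -1, μ(14) = 1, μ(15) = 1, μ(17) = -1, μ(19) = -1, μ(21) = 1, μ(22) = 1, μ(23) = -1, μ(26) = 1, μ(29) = -1, μ(30) = -1, μ(31) = -1, μ(33) = 1, μ(34) = 1, μ(35) = 1, μ(37) = -1, μ(38) = 1, μ(39) = 1, μ(41) = -1, μ(42) = -1, μ(43) = -1, μ(46) = 1, μ(47) = -1, with μ = 0 on non-squarefree integers. Summing μ(k)/k for k where μ(k) ≠ 0 gives -12611493192339623/614889782588491410 ≈ -0.0205. (PNT ⟺ this sum → 0 as n → ∞.)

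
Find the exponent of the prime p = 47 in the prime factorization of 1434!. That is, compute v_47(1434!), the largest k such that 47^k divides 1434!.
v_47(1434!) = 30

Legendre's formula: v_p(n!) = Σ_{k ≥ 1} ⌊n / p^k⌋. For p = 47, n = 1434, the terms are:
  ⌊1434/47^1⌋ = ⌊1434/47⌋ = 30
(the next term ⌊1434/47^2⌋ = 0, terminating the sum). Summing: v_47(1434!) = 30 = 30.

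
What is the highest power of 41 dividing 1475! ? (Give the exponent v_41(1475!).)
v_41(1475!) = 35

Legendre's formula: v_p(n!) = Σ_{k ≥ 1} ⌊n / p^k⌋. For p = 41, n = 1475, the terms are:
  ⌊1475/41^1⌋ = ⌊1475/41⌋ = 35
(the next term ⌊1475/41^2⌋ = 0, terminating the sum). Summing: v_41(1475!) = 35 = 35.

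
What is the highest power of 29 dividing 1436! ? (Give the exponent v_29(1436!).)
v_29(1436!) = 50

Legendre's formula: v_p(n!) = Σ_{k ≥ 1} ⌊n / p^k⌋. For p = 29, n = 1436, the terms are:
  ⌊1436/29^1⌋ = ⌊1436/29⌋ = 49
  ⌊1436/29^2⌋ = ⌊1436/841⌋ = 1
(the next term ⌊1436/29^3⌋ = 0, terminating the sum). Summing: v_29(1436!) = 49 + 1 = 50.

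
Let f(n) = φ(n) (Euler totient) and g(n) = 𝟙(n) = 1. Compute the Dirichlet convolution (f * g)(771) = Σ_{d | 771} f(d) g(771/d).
(φ * 𝟙)(771) = 771

Divisors of 771: [1, 3, 257, 771]. For each d | 771:
  d = 1: φ(1) · 𝟙(771/1) = 1 · 1 = 1
  d = 3: φ(3) · 𝟙(771/3) = 2 · 1 = 2
  d = 257: φ(257) · 𝟙(771/257) = 256 · 1 = 256
  d = 771: φ(771) · 𝟙(771/771) = 512 · 1 = 512
Summing: (φ * 𝟙)(771) = 1 + 2 + 256 + 512 = 771.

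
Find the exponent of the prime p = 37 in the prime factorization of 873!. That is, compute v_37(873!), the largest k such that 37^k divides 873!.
v_37(873!) = 23

Legendre's formula: v_p(n!) = Σ_{k ≥ 1} ⌊n / p^k⌋. For p = 37, n = 873, the terms are:
  ⌊873/37^1⌋ = ⌊873/37⌋ = 23
(the next term ⌊873/37^2⌋ = 0, terminating the sum). Summing: v_37(873!) = 23 = 23.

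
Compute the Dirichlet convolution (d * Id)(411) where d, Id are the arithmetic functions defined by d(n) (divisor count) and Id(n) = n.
(d * Id)(411) = 695

Divisors of 411: [1, 3, 137, 411]. For each d | 411:
  d = 1: d(1) · Id(411/1) = 1 · 411 = 411
  d = 3: d(3) · Id(411/3) = 2 · 137 = 274
  d = 137: d(137) · Id(411/137) = 2 · 3 = 6
  d = 411: d(411) · Id(411/411) = 4 · 1 = 4
Summing: (d * Id)(411) = 411 + 274 + 6 + 4 = 695.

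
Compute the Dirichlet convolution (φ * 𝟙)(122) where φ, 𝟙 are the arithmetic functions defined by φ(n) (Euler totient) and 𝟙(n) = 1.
(φ * 𝟙)(122) = 122

Divisors of 122: [1, 2, 61, 122]. For each d | 122:
  d = 1: φ(1) · 𝟙(122/1) = 1 · 1 = 1
  d = 2: φ(2) · 𝟙(122/2) = 1 · 1 = 1
  d = 61: φ(61) · 𝟙(122/61) = 60 · 1 = 60
  d = 122: φ(122) · 𝟙(122/122) = 60 · 1 = 60
Summing: (φ * 𝟙)(122) = 1 + 1 + 60 + 60 = 122.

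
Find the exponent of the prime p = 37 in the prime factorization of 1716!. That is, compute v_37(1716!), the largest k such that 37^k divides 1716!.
v_37(1716!) = 47

Legendre's formula: v_p(n!) = Σ_{k ≥ 1} ⌊n / p^k⌋. For p = 37, n = 1716, the terms are:
  ⌊1716/37^1⌋ = ⌊1716/37⌋ = 46
  ⌊1716/37^2⌋ = ⌊1716/1369⌋ = 1
(the next term ⌊1716/37^3⌋ = 0, terminating the sum). Summing: v_37(1716!) = 46 + 1 = 47.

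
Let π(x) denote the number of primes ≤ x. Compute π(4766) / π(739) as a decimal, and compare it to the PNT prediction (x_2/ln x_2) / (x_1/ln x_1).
π(4766)/π(739) = 641/131 ≈ 4.8931;  PNT prediction ≈ 5.0299.

π(739) = 131 and π(4766) = 641, so π(4766)/π(739) ≈ 4.8931. The PNT-predicted ratio is (4766/ln(4766)) / (739/ln(739)) ≈ 5.0299. The two agree to within a few percent, as expected.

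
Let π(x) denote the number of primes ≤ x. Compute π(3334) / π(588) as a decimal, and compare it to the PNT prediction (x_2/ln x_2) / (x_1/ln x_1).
π(3334)/π(588) = 470/107 ≈ 4.3925;  PNT prediction ≈ 4.4572.

π(588) = 107 and π(3334) = 470, so π(3334)/π(588) ≈ 4.3925. The PNT-predicted ratio is (3334/ln(3334)) / (588/ln(588)) ≈ 4.4572. The two agree to within a few percent, as expected.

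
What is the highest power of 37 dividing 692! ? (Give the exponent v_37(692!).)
v_37(692!) = 18

Legendre's formula: v_p(n!) = Σ_{k ≥ 1} ⌊n / p^k⌋. For p = 37, n = 692, the terms are:
  ⌊692/37^1⌋ = ⌊692/37⌋ = 18
(the next term ⌊692/37^2⌋ = 0, terminating the sum). Summing: v_37(692!) = 18 = 18.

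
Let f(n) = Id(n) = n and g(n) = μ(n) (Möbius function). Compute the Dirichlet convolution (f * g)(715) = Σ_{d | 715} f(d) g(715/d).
(Id * μ)(715) = 480

Divisors of 715: [1, 5, 11, 13, 55, 65, 143, 715]. For each d | 715:
  d = 1: Id(1) · μ(715/1) = 1 · -1 = -1
  d = 5: Id(5) · μ(715/5) = 5 · 1 = 5
  d = 11: Id(11) · μ(715/11) = 11 · 1 = 11
  d = 13: Id(13) · μ(715/13) = 13 · 1 = 13
  d = 55: Id(55) · μ(715/55) = 55 · -1 = -55
  d = 65: Id(65) · μ(715/65) = 65 · -1 = -65
  d = 143: Id(143) · μ(715/143) = 143 · -1 = -143
  d = 715: Id(715) · μ(715/715) = 715 · 1 = 715
Summing: (Id * μ)(715) = -1 + 5 + 11 + 13 + -55 + -65 + -143 + 715 = 480.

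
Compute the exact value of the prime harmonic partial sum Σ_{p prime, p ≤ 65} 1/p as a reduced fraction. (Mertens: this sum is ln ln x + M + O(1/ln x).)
Σ 1/p = 201015517717077830328949/117288381359406970983270

π(65) = 18, so the primes ≤ 65 are [2, 3, 5, 7, 11, 13, 17, 19, 23, 29, 31, 37, 41, 43, 47, 53, 59, 61]. Summing 1/p over these primes: 201015517717077830328949/117288381359406970983270 ≈ 1.7139. Mertens estimate ln ln(65) + 0.2615 ≈ 1.6905.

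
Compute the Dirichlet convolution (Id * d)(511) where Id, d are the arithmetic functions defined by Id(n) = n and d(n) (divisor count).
(Id * d)(511) = 675

Divisors of 511: [1, 7, 73, 511]. For each d | 511:
  d = 1: Id(1) · d(511/1) = 1 · 4 = 4
  d = 7: Id(7) · d(511/7) = 7 · 2 = 14
  d = 73: Id(73) · d(511/73) = 73 · 2 = 146
  d = 511: Id(511) · d(511/511) = 511 · 1 = 511
Summing: (Id * d)(511) = 4 + 14 + 146 + 511 = 675.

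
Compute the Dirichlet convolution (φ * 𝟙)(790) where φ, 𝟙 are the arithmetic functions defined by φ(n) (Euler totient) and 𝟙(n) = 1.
(φ * 𝟙)(790) = 790

Divisors of 790: [1, 2, 5, 10, 79, 158, 395, 790]. For each d | 790:
  d = 1: φ(1) · 𝟙(790/1) = 1 · 1 = 1
  d = 2: φ(2) · 𝟙(790/2) = 1 · 1 = 1
  d = 5: φ(5) · 𝟙(790/5) = 4 · 1 = 4
  d = 10: φ(10) · 𝟙(790/10) = 4 · 1 = 4
  d = 79: φ(79) · 𝟙(790/79) = 78 · 1 = 78
  d = 158: φ(158) · 𝟙(790/158) = 78 · 1 = 78
  d = 395: φ(395) · 𝟙(790/395) = 312 · 1 = 312
  d = 790: φ(790) · 𝟙(790/790) = 312 · 1 = 312
Summing: (φ * 𝟙)(790) = 1 + 1 + 4 + 4 + 78 + 78 + 312 + 312 = 790.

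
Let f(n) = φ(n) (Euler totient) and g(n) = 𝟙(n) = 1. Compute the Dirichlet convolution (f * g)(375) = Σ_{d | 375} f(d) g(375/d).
(φ * 𝟙)(375) = 375

Divisors of 375: [1, 3, 5, 15, 25, 75, 125, 375]. For each d | 375:
  d = 1: φ(1) · 𝟙(375/1) = 1 · 1 = 1
  d = 3: φ(3) · 𝟙(375/3) = 2 · 1 = 2
  d = 5: φ(5) · 𝟙(375/5) = 4 · 1 = 4
  d = 15: φ(15) · 𝟙(375/15) = 8 · 1 = 8
  d = 25: φ(25) · 𝟙(375/25) = 20 · 1 = 20
  d = 75: φ(75) · 𝟙(375/75) = 40 · 1 = 40
  d = 125: φ(125) · 𝟙(375/125) = 100 · 1 = 100
  d = 375: φ(375) · 𝟙(375/375) = 200 · 1 = 200
Summing: (φ * 𝟙)(375) = 1 + 2 + 4 + 8 + 20 + 40 + 100 + 200 = 375.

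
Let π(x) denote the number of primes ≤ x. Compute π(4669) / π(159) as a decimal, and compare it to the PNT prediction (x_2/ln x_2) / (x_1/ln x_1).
π(4669)/π(159) = 631/37 ≈ 17.0541;  PNT prediction ≈ 17.6178.

π(159) = 37 and π(4669) = 631, so π(4669)/π(159) ≈ 17.0541. The PNT-predicted ratio is (4669/ln(4669)) / (159/ln(159)) ≈ 17.6178. The two agree to within a few percent, as expected.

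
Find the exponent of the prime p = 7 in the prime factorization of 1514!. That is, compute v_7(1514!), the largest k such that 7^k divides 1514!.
v_7(1514!) = 250

Legendre's formula: v_p(n!) = Σ_{k ≥ 1} ⌊n / p^k⌋. For p = 7, n = 1514, the terms are:
  ⌊1514/7^1⌋ = ⌊1514/7⌋ = 216
  ⌊1514/7^2⌋ = ⌊1514/49⌋ = 30
  ⌊1514/7^3⌋ = ⌊1514/343⌋ = 4
(the next term ⌊1514/7^4⌋ = 0, terminating the sum). Summing: v_7(1514!) = 216 + 30 + 4 = 250.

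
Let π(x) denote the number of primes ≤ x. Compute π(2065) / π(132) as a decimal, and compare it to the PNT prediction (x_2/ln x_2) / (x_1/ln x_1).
π(2065)/π(132) = 311/32 ≈ 9.7188;  PNT prediction ≈ 10.0075.

π(132) = 32 and π(2065) = 311, so π(2065)/π(132) ≈ 9.7188. The PNT-predicted ratio is (2065/ln(2065)) / (132/ln(132)) ≈ 10.0075. The two agree to within a few percent, as expected.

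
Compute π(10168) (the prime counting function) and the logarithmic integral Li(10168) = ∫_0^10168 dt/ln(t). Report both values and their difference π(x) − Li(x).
π(10168) = 1248;  Li(10168) ≈ 1264.36;  π(x) − Li(x) ≈ -16.36.

Direct count of primes ≤ 10168 gives π(10168) = 1248. Numerical evaluation of the logarithmic integral gives Li(10168) ≈ 1264.36. The difference π(x) − Li(x) ≈ -16.36 is typically negative for small/moderate x (Li(x) overestimates), though Littlewood's theorem shows this sign changes infinitely often.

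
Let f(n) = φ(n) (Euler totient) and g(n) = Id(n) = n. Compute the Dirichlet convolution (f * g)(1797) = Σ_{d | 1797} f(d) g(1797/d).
(φ * Id)(1797) = 5985

Divisors of 1797: [1, 3, 599, 1797]. For each d | 1797:
  d = 1: φ(1) · Id(1797/1) = 1 · 1797 = 1797
  d = 3: φ(3) · Id(1797/3) = 2 · 599 = 1198
  d = 599: φ(599) · Id(1797/599) = 598 · 3 = 1794
  d = 1797: φ(1797) · Id(1797/1797) = 1196 · 1 = 1196
Summing: (φ * Id)(1797) = 1797 + 1198 + 1794 + 1196 = 5985.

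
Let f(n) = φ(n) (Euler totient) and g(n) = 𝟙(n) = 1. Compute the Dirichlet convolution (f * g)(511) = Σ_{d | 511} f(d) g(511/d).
(φ * 𝟙)(511) = 511

Divisors of 511: [1, 7, 73, 511]. For each d | 511:
  d = 1: φ(1) · 𝟙(511/1) = 1 · 1 = 1
  d = 7: φ(7) · 𝟙(511/7) = 6 · 1 = 6
  d = 73: φ(73) · 𝟙(511/73) = 72 · 1 = 72
  d = 511: φ(511) · 𝟙(511/511) = 432 · 1 = 432
Summing: (φ * 𝟙)(511) = 1 + 6 + 72 + 432 = 511.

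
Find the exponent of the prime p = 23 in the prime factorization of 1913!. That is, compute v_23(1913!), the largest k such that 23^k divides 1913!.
v_23(1913!) = 86

Legendre's formula: v_p(n!) = Σ_{k ≥ 1} ⌊n / p^k⌋. For p = 23, n = 1913, the terms are:
  ⌊1913/23^1⌋ = ⌊1913/23⌋ = 83
  ⌊1913/23^2⌋ = ⌊1913/529⌋ = 3
(the next term ⌊1913/23^3⌋ = 0, terminating the sum). Summing: v_23(1913!) = 83 + 3 = 86.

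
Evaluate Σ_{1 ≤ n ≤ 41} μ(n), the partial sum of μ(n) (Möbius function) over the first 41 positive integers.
Σ_{n ≤ 41} μ(n) = -1

Compute μ(n) for each 1 ≤ n ≤ 41: μ(1) = 1, μ(2) = -1, μ(3) = -1, μ(4) = 0, μ(5) = -1, μ(6) = 1, μ(7) = -1, μ(8) = 0, μ(9) = 0, μ(10) = 1, μ(11) = -1, μ(12) = 0, μ(13) = -1, μ(14) = 1, μ(15) = 1, μ(16) = 0, μ(17) = -1, μ(18) = 0, μ(19) = -1, μ(20) = 0, μ(21) = 1, μ(22) = 1, μ(23) = -1, μ(24) = 0, μ(25) = 0, μ(26) = 1, μ(27) = 0, μ(28) = 0, μ(29) = -1, μ(30) = -1, μ(31) = -1, μ(32) = 0, μ(33) = 1, μ(34) = 1, μ(35) = 1, μ(36) = 0, μ(37) = -1, μ(38) = 1, μ(39) = 1, μ(40) = 0, μ(41) = -1. Summing all 41 values: -1. (Mertens function M(x) = Σ_{n ≤ x} μ(n); on average M(x) should be small (PNT ⟺ M(x) = o(x)).)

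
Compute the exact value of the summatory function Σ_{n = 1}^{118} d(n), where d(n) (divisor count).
Σ_{n ≤ 118} d(n) = 582

Compute d(n) for each 1 ≤ n ≤ 118: d(1) = 1, d(2) = 2, d(3) = 2, d(4) = 3, d(5) = 2, d(6) = 4, d(7) = 2, d(8) = 4, d(9) = 3, d(10) = 4, d(11) = 2, d(12) = 6, d(13) = 2, d(14) = 4, d(15) = 4, d(16) = 5, d(17) = 2, d(18) = 6, d(19) = 2, d(20) = 6, d(21) = 4, d(22) = 4, d(23) = 2, d(24) = 8, d(25) = 3, d(26) = 4, d(27) = 4, d(28) = 6, d(29) = 2, d(30) = 8, d(31) = 2, d(32) = 6, d(33) = 4, d(34) = 4, d(35) = 4, d(36) = 9, d(37) = 2, d(38) = 4, d(39) = 4, d(40) = 8, d(41) = 2, d(42) = 8, d(43) = 2, d(44) = 6, d(45) = 6, d(46) = 4, d(47) = 2, d(48) = 10, d(49) = 3, d(50) = 6, d(51) = 4, d(52) = 6, d(53) = 2, d(54) = 8, d(55) = 4, d(56) = 8, d(57) = 4, d(58) = 4, d(59) = 2, d(60) = 12, d(61) = 2, d(62) = 4, d(63) = 6, d(64) = 7, d(65) = 4, d(66) = 8, d(67) = 2, d(68) = 6, d(69) = 4, d(70) = 8, d(71) = 2, d(72) = 12, d(73) = 2, d(74) = 4, d(75) = 6, d(76) = 6, d(77) = 4, d(78) = 8, d(79) = 2, d(80) = 10, d(81) = 5, d(82) = 4, d(83) = 2, d(84) = 12, d(85) = 4, d(86) = 4, d(87) = 4, d(88) = 8, d(89) = 2, d(90) = 12, d(91) = 4, d(92) = 6, d(93) = 4, d(94) = 4, d(95) = 4, d(96) = 12, d(97) = 2, d(98) = 6, d(99) = 6, d(100) = 9, d(101) = 2, d(102) = 8, d(103) = 2, d(104) = 8, d(105) = 8, d(106) = 4, d(107) = 2, d(108) = 12, d(109) = 2, d(110) = 8, d(111) = 4, d(112) = 10, d(113) = 2, d(114) = 8, d(115) = 4, d(116) = 6, d(117) = 6, d(118) = 4. Summing all 118 values: 582. (Dirichlet's divisor formula: Σ_{n ≤ x} d(n) = x ln(x) + (2γ − 1) x + O(√x). For x = 118, the asymptotic estimate is ≈ 581.16.)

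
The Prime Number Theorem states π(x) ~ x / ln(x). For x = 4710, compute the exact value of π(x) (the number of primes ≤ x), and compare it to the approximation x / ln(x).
π(4710) = 635;  x/ln(x) ≈ 556.91;  relative error ≈ 12.30%.

Directly count primes up to 4710: π(4710) = 635. The PNT approximation gives 4710/ln(4710) ≈ 4710/8.45744 ≈ 556.91. Relative error (π(x) − x/ln(x)) / π(x) ≈ 12.30%; the approximation is known to undercount slightly (Li(x) is a better estimate).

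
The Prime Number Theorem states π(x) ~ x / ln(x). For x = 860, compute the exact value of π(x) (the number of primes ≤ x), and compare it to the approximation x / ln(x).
π(860) = 149;  x/ln(x) ≈ 127.28;  relative error ≈ 14.58%.

Directly count primes up to 860: π(860) = 149. The PNT approximation gives 860/ln(860) ≈ 860/6.75693 ≈ 127.28. Relative error (π(x) − x/ln(x)) / π(x) ≈ 14.58%; the approximation is known to undercount slightly (Li(x) is a better estimate).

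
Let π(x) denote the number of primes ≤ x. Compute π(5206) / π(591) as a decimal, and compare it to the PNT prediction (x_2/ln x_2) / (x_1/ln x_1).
π(5206)/π(591) = 692/107 ≈ 6.4673;  PNT prediction ≈ 6.5692.

π(591) = 107 and π(5206) = 692, so π(5206)/π(591) ≈ 6.4673. The PNT-predicted ratio is (5206/ln(5206)) / (591/ln(591)) ≈ 6.5692. The two agree to within a few percent, as expected.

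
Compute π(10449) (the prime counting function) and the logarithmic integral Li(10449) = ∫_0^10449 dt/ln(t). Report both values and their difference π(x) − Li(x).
π(10449) = 1277;  Li(10449) ≈ 1294.77;  π(x) − Li(x) ≈ -17.77.

Direct count of primes ≤ 10449 gives π(10449) = 1277. Numerical evaluation of the logarithmic integral gives Li(10449) ≈ 1294.77. The difference π(x) − Li(x) ≈ -17.77 is typically negative for small/moderate x (Li(x) overestimates), though Littlewood's theorem shows this sign changes infinitely often.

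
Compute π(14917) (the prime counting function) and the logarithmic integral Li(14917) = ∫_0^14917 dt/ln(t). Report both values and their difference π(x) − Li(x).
π(14917) = 1746;  Li(14917) ≈ 1767.99;  π(x) − Li(x) ≈ -21.99.

Direct count of primes ≤ 14917 gives π(14917) = 1746. Numerical evaluation of the logarithmic integral gives Li(14917) ≈ 1767.99. The difference π(x) − Li(x) ≈ -21.99 is typically negative for small/moderate x (Li(x) overestimates), though Littlewood's theorem shows this sign changes infinitely often.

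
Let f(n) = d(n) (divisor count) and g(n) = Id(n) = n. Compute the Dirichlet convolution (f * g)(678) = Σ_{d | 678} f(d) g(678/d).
(d * Id)(678) = 2300

Divisors of 678: [1, 2, 3, 6, 113, 226, 339, 678]. For each d | 678:
  d = 1: d(1) · Id(678/1) = 1 · 678 = 678
  d = 2: d(2) · Id(678/2) = 2 · 339 = 678
  d = 3: d(3) · Id(678/3) = 2 · 226 = 452
  d = 6: d(6) · Id(678/6) = 4 · 113 = 452
  d = 113: d(113) · Id(678/113) = 2 · 6 = 12
  d = 226: d(226) · Id(678/226) = 4 · 3 = 12
  d = 339: d(339) · Id(678/339) = 4 · 2 = 8
  d = 678: d(678) · Id(678/678) = 8 · 1 = 8
Summing: (d * Id)(678) = 678 + 678 + 452 + 452 + 12 + 12 + 8 + 8 = 2300.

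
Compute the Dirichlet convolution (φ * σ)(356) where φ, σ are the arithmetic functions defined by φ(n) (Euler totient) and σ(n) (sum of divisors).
(φ * σ)(356) = 2136

Divisors of 356: [1, 2, 4, 89, 178, 356]. For each d | 356:
  d = 1: φ(1) · σ(356/1) = 1 · 630 = 630
  d = 2: φ(2) · σ(356/2) = 1 · 270 = 270
  d = 4: φ(4) · σ(356/4) = 2 · 90 = 180
  d = 89: φ(89) · σ(356/89) = 88 · 7 = 616
  d = 178: φ(178) · σ(356/178) = 88 · 3 = 264
  d = 356: φ(356) · σ(356/356) = 176 · 1 = 176
Summing: (φ * σ)(356) = 630 + 270 + 180 + 616 + 264 + 176 = 2136.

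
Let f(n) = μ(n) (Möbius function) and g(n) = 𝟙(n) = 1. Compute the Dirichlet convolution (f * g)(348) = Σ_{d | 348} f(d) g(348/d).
(μ * 𝟙)(348) = 0

Divisors of 348: [1, 2, 3, 4, 6, 12, 29, 58, 87, 116, 174, 348]. For each d | 348:
  d = 1: μ(1) · 𝟙(348/1) = 1 · 1 = 1
  d = 2: μ(2) · 𝟙(348/2) = -1 · 1 = -1
  d = 3: μ(3) · 𝟙(348/3) = -1 · 1 = -1
  d = 4: μ(4) · 𝟙(348/4) = 0 · 1 = 0
  d = 6: μ(6) · 𝟙(348/6) = 1 · 1 = 1
  d = 12: μ(12) · 𝟙(348/12) = 0 · 1 = 0
  d = 29: μ(29) · 𝟙(348/29) = -1 · 1 = -1
  d = 58: μ(58) · 𝟙(348/58) = 1 · 1 = 1
  d = 87: μ(87) · 𝟙(348/87) = 1 · 1 = 1
  d = 116: μ(116) · 𝟙(348/116) = 0 · 1 = 0
  d = 174: μ(174) · 𝟙(348/174) = -1 · 1 = -1
  d = 348: μ(348) · 𝟙(348/348) = 0 · 1 = 0
Summing: (μ * 𝟙)(348) = 1 + -1 + -1 + 0 + 1 + 0 + -1 + 1 + 1 + 0 + -1 + 0 = 0.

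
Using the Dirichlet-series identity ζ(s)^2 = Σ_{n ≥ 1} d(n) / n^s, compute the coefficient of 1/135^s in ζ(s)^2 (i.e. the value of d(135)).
d(135) = 8

ζ(s)^2 = (Σ 1/m^s)(Σ 1/k^s). The coefficient of 1/n^s in the product is the number of ordered pairs (m, k) with mk = n, which equals d(n). For n = 135, divisors are [1, 3, 5, 9, 15, 27, 45, 135], so d(135) = 8.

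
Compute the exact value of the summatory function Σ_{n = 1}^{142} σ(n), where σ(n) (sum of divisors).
Σ_{n ≤ 142} σ(n) = 16615

Compute σ(n) for each 1 ≤ n ≤ 142: σ(1) = 1, σ(2) = 3, σ(3) = 4, σ(4) = 7, σ(5) = 6, σ(6) = 12, σ(7) = 8, σ(8) = 15, σ(9) = 13, σ(10) = 18, σ(11) = 12, σ(12) = 28, σ(13) = 14, σ(14) = 24, σ(15) = 24, σ(16) = 31, σ(17) = 18, σ(18) = 39, σ(19) = 20, σ(20) = 42, σ(21) = 32, σ(22) = 36, σ(23) = 24, σ(24) = 60, σ(25) = 31, σ(26) = 42, σ(27) = 40, σ(28) = 56, σ(29) = 30, σ(30) = 72, σ(31) = 32, σ(32) = 63, σ(33) = 48, σ(34) = 54, σ(35) = 48, σ(36) = 91, σ(37) = 38, σ(38) = 60, σ(39) = 56, σ(40) = 90, σ(41) = 42, σ(42) = 96, σ(43) = 44, σ(44) = 84, σ(45) = 78, σ(46) = 72, σ(47) = 48, σ(48) = 124, σ(49) = 57, σ(50) = 93, σ(51) = 72, σ(52) = 98, σ(53) = 54, σ(54) = 120, σ(55) = 72, σ(56) = 120, σ(57) = 80, σ(58) = 90, σ(59) = 60, σ(60) = 168, σ(61) = 62, σ(62) = 96, σ(63) = 104, σ(64) = 127, σ(65) = 84, σ(66) = 144, σ(67) = 68, σ(68) = 126, σ(69) = 96, σ(70) = 144, σ(71) = 72, σ(72) = 195, σ(73) = 74, σ(74) = 114, σ(75) = 124, σ(76) = 140, σ(77) = 96, σ(78) = 168, σ(79) = 80, σ(80) = 186, σ(81) = 121, σ(82) = 126, σ(83) = 84, σ(84) = 224, σ(85) = 108, σ(86) = 132, σ(87) = 120, σ(88) = 180, σ(89) = 90, σ(90) = 234, σ(91) = 112, σ(92) = 168, σ(93) = 128, σ(94) = 144, σ(95) = 120, σ(96) = 252, σ(97) = 98, σ(98) = 171, σ(99) = 156, σ(100) = 217, σ(101) = 102, σ(102) = 216, σ(103) = 104, σ(104) = 210, σ(105) = 192, σ(106) = 162, σ(107) = 108, σ(108) = 280, σ(109) = 110, σ(110) = 216, σ(111) = 152, σ(112) = 248, σ(113) = 114, σ(114) = 240, σ(115) = 144, σ(116) = 210, σ(117) = 182, σ(118) = 180, σ(119) = 144, σ(120) = 360, σ(121) = 133, σ(122) = 186, σ(123) = 168, σ(124) = 224, σ(125) = 156, σ(126) = 312, σ(127) = 128, σ(128) = 255, σ(129) = 176, σ(130) = 252, σ(131) = 132, σ(132) = 336, σ(133) = 160, σ(134) = 204, σ(135) = 240, σ(136) = 270, σ(137) = 138, σ(138) = 288, σ(139) = 140, σ(140) = 336, σ(141) = 192, σ(142) = 216. Summing all 142 values: 16615. (Average order: Σ_{n ≤ x} σ(n) ~ (π²/12) x². For x = 142, (π²/12)·142² ≈ 16584.23.)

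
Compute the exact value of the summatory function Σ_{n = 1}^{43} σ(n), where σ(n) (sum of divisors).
Σ_{n ≤ 43} σ(n) = 1524

Compute σ(n) for each 1 ≤ n ≤ 43: σ(1) = 1, σ(2) = 3, σ(3) = 4, σ(4) = 7, σ(5) = 6, σ(6) = 12, σ(7) = 8, σ(8) = 15, σ(9) = 13, σ(10) = 18, σ(11) = 12, σ(12) = 28, σ(13) = 14, σ(14) = 24, σ(15) = 24, σ(16) = 31, σ(17) = 18, σ(18) = 39, σ(19) = 20, σ(20) = 42, σ(21) = 32, σ(22) = 36, σ(23) = 24, σ(24) = 60, σ(25) = 31, σ(26) = 42, σ(27) = 40, σ(28) = 56, σ(29) = 30, σ(30) = 72, σ(31) = 32, σ(32) = 63, σ(33) = 48, σ(34) = 54, σ(35) = 48, σ(36) = 91, σ(37) = 38, σ(38) = 60, σ(39) = 56, σ(40) = 90, σ(41) = 42, σ(42) = 96, σ(43) = 44. Summing all 43 values: 1524. (Average order: Σ_{n ≤ x} σ(n) ~ (π²/12) x². For x = 43, (π²/12)·43² ≈ 1520.74.)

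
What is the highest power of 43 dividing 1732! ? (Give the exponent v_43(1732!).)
v_43(1732!) = 40

Legendre's formula: v_p(n!) = Σ_{k ≥ 1} ⌊n / p^k⌋. For p = 43, n = 1732, the terms are:
  ⌊1732/43^1⌋ = ⌊1732/43⌋ = 40
(the next term ⌊1732/43^2⌋ = 0, terminating the sum). Summing: v_43(1732!) = 40 = 40.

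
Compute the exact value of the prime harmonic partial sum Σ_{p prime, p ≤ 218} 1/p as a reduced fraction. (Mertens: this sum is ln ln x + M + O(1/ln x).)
Σ 1/p = 3215488142498485484492183158345029261034221047849345857469577412562094716564064084247/1645783550795210387735581011435590727981167322669649249414629852197255934130751870910

π(218) = 47, so the primes ≤ 218 are [2, 3, 5, 7, 11, 13, 17, 19, 23, 29, 31, 37, 41, 43, 47, 53, 59, 61, 67, 71, 73, 79, 83, 89, 97, 101, 103, 107, 109, 113, 127, 131, 137, 139, 149, 151, 157, 163, 167, 173, 179, 181, 191, 193, 197, 199, 211]. Summing 1/p over these primes: 3215488142498485484492183158345029261034221047849345857469577412562094716564064084247/1645783550795210387735581011435590727981167322669649249414629852197255934130751870910 ≈ 1.9538. Mertens estimate ln ln(218) + 0.2615 ≈ 1.9450.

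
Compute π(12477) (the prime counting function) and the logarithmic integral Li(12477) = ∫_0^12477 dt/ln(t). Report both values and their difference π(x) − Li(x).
π(12477) = 1488;  Li(12477) ≈ 1511.78;  π(x) − Li(x) ≈ -23.78.

Direct count of primes ≤ 12477 gives π(12477) = 1488. Numerical evaluation of the logarithmic integral gives Li(12477) ≈ 1511.78. The difference π(x) − Li(x) ≈ -23.78 is typically negative for small/moderate x (Li(x) overestimates), though Littlewood's theorem shows this sign changes infinitely often.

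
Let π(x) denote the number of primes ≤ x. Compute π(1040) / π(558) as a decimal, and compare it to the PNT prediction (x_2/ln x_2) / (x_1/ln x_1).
π(1040)/π(558) = 175/102 ≈ 1.7157;  PNT prediction ≈ 1.6968.

π(558) = 102 and π(1040) = 175, so π(1040)/π(558) ≈ 1.7157. The PNT-predicted ratio is (1040/ln(1040)) / (558/ln(558)) ≈ 1.6968. The two agree to within a few percent, as expected.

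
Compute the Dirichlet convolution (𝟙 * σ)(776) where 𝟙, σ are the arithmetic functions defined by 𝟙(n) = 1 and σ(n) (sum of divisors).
(𝟙 * σ)(776) = 2574

Divisors of 776: [1, 2, 4, 8, 97, 194, 388, 776]. For each d | 776:
  d = 1: 𝟙(1) · σ(776/1) = 1 · 1470 = 1470
  d = 2: 𝟙(2) · σ(776/2) = 1 · 686 = 686
  d = 4: 𝟙(4) · σ(776/4) = 1 · 294 = 294
  d = 8: 𝟙(8) · σ(776/8) = 1 · 98 = 98
  d = 97: 𝟙(97) · σ(776/97) = 1 · 15 = 15
  d = 194: 𝟙(194) · σ(776/194) = 1 · 7 = 7
  d = 388: 𝟙(388) · σ(776/388) = 1 · 3 = 3
  d = 776: 𝟙(776) · σ(776/776) = 1 · 1 = 1
Summing: (𝟙 * σ)(776) = 1470 + 686 + 294 + 98 + 15 + 7 + 3 + 1 = 2574.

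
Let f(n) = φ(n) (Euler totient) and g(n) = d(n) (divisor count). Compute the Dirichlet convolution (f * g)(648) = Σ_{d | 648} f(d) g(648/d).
(φ * d)(648) = 1815

Divisors of 648: [1, 2, 3, 4, 6, 8, 9, 12, 18, 24, 27, 36, 54, 72, 81, 108, 162, 216, 324, 648]. For each d | 648:
  d = 1: φ(1) · d(648/1) = 1 · 20 = 20
  d = 2: φ(2) · d(648/2) = 1 · 15 = 15
  d = 3: φ(3) · d(648/3) = 2 · 16 = 32
  d = 4: φ(4) · d(648/4) = 2 · 10 = 20
  d = 6: φ(6) · d(648/6) = 2 · 12 = 24
  d = 8: φ(8) · d(648/8) = 4 · 5 = 20
  d = 9: φ(9) · d(648/9) = 6 · 12 = 72
  d = 12: φ(12) · d(648/12) = 4 · 8 = 32
  d = 18: φ(18) · d(648/18) = 6 · 9 = 54
  d = 24: φ(24) · d(648/24) = 8 · 4 = 32
  d = 27: φ(27) · d(648/27) = 18 · 8 = 144
  d = 36: φ(36) · d(648/36) = 12 · 6 = 72
  d = 54: φ(54) · d(648/54) = 18 · 6 = 108
  d = 72: φ(72) · d(648/72) = 24 · 3 = 72
  d = 81: φ(81) · d(648/81) = 54 · 4 = 216
  d = 108: φ(108) · d(648/108) = 36 · 4 = 144
  d = 162: φ(162) · d(648/162) = 54 · 3 = 162
  d = 216: φ(216) · d(648/216) = 72 · 2 = 144
  d = 324: φ(324) · d(648/324) = 108 · 2 = 216
  d = 648: φ(648) · d(648/648) = 216 · 1 = 216
Summing: (φ * d)(648) = 20 + 15 + 32 + 20 + 24 + 20 + 72 + 32 + 54 + 32 + 144 + 72 + 108 + 72 + 216 + 144 + 162 + 144 + 216 + 216 = 1815.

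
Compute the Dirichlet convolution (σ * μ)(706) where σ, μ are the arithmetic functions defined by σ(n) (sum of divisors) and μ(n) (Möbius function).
(σ * μ)(706) = 706

Divisors of 706: [1, 2, 353, 706]. For each d | 706:
  d = 1: σ(1) · μ(706/1) = 1 · 1 = 1
  d = 2: σ(2) · μ(706/2) = 3 · -1 = -3
  d = 353: σ(353) · μ(706/353) = 354 · -1 = -354
  d = 706: σ(706) · μ(706/706) = 1062 · 1 = 1062
Summing: (σ * μ)(706) = 1 + -3 + -354 + 1062 = 706.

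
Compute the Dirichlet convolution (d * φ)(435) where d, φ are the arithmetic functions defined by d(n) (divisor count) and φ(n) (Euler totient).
(d * φ)(435) = 720

Divisors of 435: [1, 3, 5, 15, 29, 87, 145, 435]. For each d | 435:
  d = 1: d(1) · φ(435/1) = 1 · 224 = 224
  d = 3: d(3) · φ(435/3) = 2 · 112 = 224
  d = 5: d(5) · φ(435/5) = 2 · 56 = 112
  d = 15: d(15) · φ(435/15) = 4 · 28 = 112
  d = 29: d(29) · φ(435/29) = 2 · 8 = 16
  d = 87: d(87) · φ(435/87) = 4 · 4 = 16
  d = 145: d(145) · φ(435/145) = 4 · 2 = 8
  d = 435: d(435) · φ(435/435) = 8 · 1 = 8
Summing: (d * φ)(435) = 224 + 224 + 112 + 112 + 16 + 16 + 8 + 8 = 720.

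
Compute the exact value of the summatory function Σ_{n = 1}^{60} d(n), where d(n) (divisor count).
Σ_{n ≤ 60} d(n) = 261

Compute d(n) for each 1 ≤ n ≤ 60: d(1) = 1, d(2) = 2, d(3) = 2, d(4) = 3, d(5) = 2, d(6) = 4, d(7) = 2, d(8) = 4, d(9) = 3, d(10) = 4, d(11) = 2, d(12) = 6, d(13) = 2, d(14) = 4, d(15) = 4, d(16) = 5, d(17) = 2, d(18) = 6, d(19) = 2, d(20) = 6, d(21) = 4, d(22) = 4, d(23) = 2, d(24) = 8, d(25) = 3, d(26) = 4, d(27) = 4, d(28) = 6, d(29) = 2, d(30) = 8, d(31) = 2, d(32) = 6, d(33) = 4, d(34) = 4, d(35) = 4, d(36) = 9, d(37) = 2, d(38) = 4, d(39) = 4, d(40) = 8, d(41) = 2, d(42) = 8, d(43) = 2, d(44) = 6, d(45) = 6, d(46) = 4, d(47) = 2, d(48) = 10, d(49) = 3, d(50) = 6, d(51) = 4, d(52) = 6, d(53) = 2, d(54) = 8, d(55) = 4, d(56) = 8, d(57) = 4, d(58) = 4, d(59) = 2, d(60) = 12. Summing all 60 values: 261. (Dirichlet's divisor formula: Σ_{n ≤ x} d(n) = x ln(x) + (2γ − 1) x + O(√x). For x = 60, the asymptotic estimate is ≈ 254.93.)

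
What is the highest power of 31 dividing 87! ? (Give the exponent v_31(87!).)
v_31(87!) = 2

Legendre's formula: v_p(n!) = Σ_{k ≥ 1} ⌊n / p^k⌋. For p = 31, n = 87, the terms are:
  ⌊87/31^1⌋ = ⌊87/31⌋ = 2
(the next term ⌊87/31^2⌋ = 0, terminating the sum). Summing: v_31(87!) = 2 = 2.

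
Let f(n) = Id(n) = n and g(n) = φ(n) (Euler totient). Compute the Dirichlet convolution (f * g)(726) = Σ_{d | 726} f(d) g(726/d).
(Id * φ)(726) = 5115

Divisors of 726: [1, 2, 3, 6, 11, 22, 33, 66, 121, 242, 363, 726]. For each d | 726:
  d = 1: Id(1) · φ(726/1) = 1 · 220 = 220
  d = 2: Id(2) · φ(726/2) = 2 · 220 = 440
  d = 3: Id(3) · φ(726/3) = 3 · 110 = 330
  d = 6: Id(6) · φ(726/6) = 6 · 110 = 660
  d = 11: Id(11) · φ(726/11) = 11 · 20 = 220
  d = 22: Id(22) · φ(726/22) = 22 · 20 = 440
  d = 33: Id(33) · φ(726/33) = 33 · 10 = 330
  d = 66: Id(66) · φ(726/66) = 66 · 10 = 660
  d = 121: Id(121) · φ(726/121) = 121 · 2 = 242
  d = 242: Id(242) · φ(726/242) = 242 · 2 = 484
  d = 363: Id(363) · φ(726/363) = 363 · 1 = 363
  d = 726: Id(726) · φ(726/726) = 726 · 1 = 726
Summing: (Id * φ)(726) = 220 + 440 + 330 + 660 + 220 + 440 + 330 + 660 + 242 + 484 + 363 + 726 = 5115.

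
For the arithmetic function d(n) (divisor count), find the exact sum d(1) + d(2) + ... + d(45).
Σ_{n ≤ 45} d(n) = 182

Compute d(n) for each 1 ≤ n ≤ 45: d(1) = 1, d(2) = 2, d(3) = 2, d(4) = 3, d(5) = 2, d(6) = 4, d(7) = 2, d(8) = 4, d(9) = 3, d(10) = 4, d(11) = 2, d(12) = 6, d(13) = 2, d(14) = 4, d(15) = 4, d(16) = 5, d(17) = 2, d(18) = 6, d(19) = 2, d(20) = 6, d(21) = 4, d(22) = 4, d(23) = 2, d(24) = 8, d(25) = 3, d(26) = 4, d(27) = 4, d(28) = 6, d(29) = 2, d(30) = 8, d(31) = 2, d(32) = 6, d(33) = 4, d(34) = 4, d(35) = 4, d(36) = 9, d(37) = 2, d(38) = 4, d(39) = 4, d(40) = 8, d(41) = 2, d(42) = 8, d(43) = 2, d(44) = 6, d(45) = 6. Summing all 45 values: 182. (Dirichlet's divisor formula: Σ_{n ≤ x} d(n) = x ln(x) + (2γ − 1) x + O(√x). For x = 45, the asymptotic estimate is ≈ 178.25.)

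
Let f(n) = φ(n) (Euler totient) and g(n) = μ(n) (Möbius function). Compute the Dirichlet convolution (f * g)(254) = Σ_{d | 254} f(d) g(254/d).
(φ * μ)(254) = 0

Divisors of 254: [1, 2, 127, 254]. For each d | 254:
  d = 1: φ(1) · μ(254/1) = 1 · 1 = 1
  d = 2: φ(2) · μ(254/2) = 1 · -1 = -1
  d = 127: φ(127) · μ(254/127) = 126 · -1 = -126
  d = 254: φ(254) · μ(254/254) = 126 · 1 = 126
Summing: (φ * μ)(254) = 1 + -1 + -126 + 126 = 0.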